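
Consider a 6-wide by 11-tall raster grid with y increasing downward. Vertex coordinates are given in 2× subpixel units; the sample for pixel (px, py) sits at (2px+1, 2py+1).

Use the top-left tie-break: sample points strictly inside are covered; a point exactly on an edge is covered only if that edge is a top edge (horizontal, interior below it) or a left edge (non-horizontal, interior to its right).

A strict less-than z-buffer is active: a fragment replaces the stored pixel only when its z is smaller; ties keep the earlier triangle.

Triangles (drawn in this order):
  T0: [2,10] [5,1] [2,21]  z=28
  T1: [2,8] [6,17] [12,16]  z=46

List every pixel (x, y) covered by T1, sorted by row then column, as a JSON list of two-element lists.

T0:
  2·area = 33
  edge (2, 10)→(5, 1): d=(3,-9) top-left  bias=+0
  edge (5, 1)→(2, 21): d=(-3,20) right/bottom  bias=-1
  edge (2, 21)→(2, 10): d=(0,-11) top-left  bias=+0
    (2,0)@(5, 1): e=[0,0,33] → ·  [on edge]
    (1,3)@(3, 7): e=[0,22,11] → █  [on edge]
    (2,3)@(5, 7): e=[18,-18,33] → ·
    (1,4)@(3, 9): e=[6,16,11] → █
    (2,4)@(5, 9): e=[24,-24,33] → ·
    (1,5)@(3, 11): e=[12,10,11] → █
    (2,5)@(5, 11): e=[30,-30,33] → ·
    (0,6)@(1, 13): e=[0,44,-11] → ·  [on edge]
    (1,6)@(3, 13): e=[18,4,11] → █
    (2,6)@(5, 13): e=[36,-36,33] → ·
    (1,7)@(3, 15): e=[24,-2,11] → ·
  covered (4 px):
    · · · · · ·
    · · · · · ·
    · · · · · ·
    · █ · · · ·
    · █ · · · ·
    · █ · · · ·
    · █ · · · ·
    · · · · · ·
    · · · · · ·
    · · · · · ·
    · · · · · ·
T1:
  2·area = 58  (B↔C swapped to make it positive)
  edge (2, 8)→(12, 16): d=(10,8) right/bottom  bias=-1
  edge (12, 16)→(6, 17): d=(-6,1) right/bottom  bias=-1
  edge (6, 17)→(2, 8): d=(-4,-9) top-left  bias=+0
    (1,4)@(3, 9): e=[2,51,5] → █
    (2,4)@(5, 9): e=[-14,49,23] → ·
    (1,5)@(3, 11): e=[22,39,-3] → ·
    (2,5)@(5, 11): e=[6,37,15] → █
    (3,5)@(7, 11): e=[-10,35,33] → ·
    (2,6)@(5, 13): e=[26,25,7] → █
    (3,6)@(7, 13): e=[10,23,25] → █
    (4,6)@(9, 13): e=[-6,21,43] → ·
    (2,7)@(5, 15): e=[46,13,-1] → ·
    (3,7)@(7, 15): e=[30,11,17] → █
    (4,7)@(9, 15): e=[14,9,35] → █
    (5,7)@(11, 15): e=[-2,7,53] → ·
  covered (6 px):
    · · · · · ·
    · · · · · ·
    · · · · · ·
    · · · · · ·
    · █ · · · ·
    · · █ · · ·
    · · █ █ · ·
    · · · █ █ ·
    · · · · · ·
    · · · · · ·
    · · · · · ·

Result: [[1,4],[2,5],[2,6],[3,6],[3,7],[4,7]]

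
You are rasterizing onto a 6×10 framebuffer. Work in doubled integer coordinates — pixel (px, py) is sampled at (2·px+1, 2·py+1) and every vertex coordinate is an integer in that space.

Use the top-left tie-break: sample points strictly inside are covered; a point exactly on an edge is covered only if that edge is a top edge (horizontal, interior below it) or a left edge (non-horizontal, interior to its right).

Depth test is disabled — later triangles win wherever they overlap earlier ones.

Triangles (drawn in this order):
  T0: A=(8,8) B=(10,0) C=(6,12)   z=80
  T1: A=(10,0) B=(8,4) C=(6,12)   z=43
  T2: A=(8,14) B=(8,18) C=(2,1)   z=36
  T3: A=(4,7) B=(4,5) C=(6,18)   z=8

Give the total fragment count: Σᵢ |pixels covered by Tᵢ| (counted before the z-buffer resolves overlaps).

T0:
  2·area = 8  (B↔C swapped to make it positive)
  edge (8, 8)→(6, 12): d=(-2,4) right/bottom  bias=-1
  edge (6, 12)→(10, 0): d=(4,-12) top-left  bias=+0
  edge (10, 0)→(8, 8): d=(-2,8) right/bottom  bias=-1
    (4,1)@(9, 3): e=[6,0,2] → #  [on edge]
    (5,1)@(11, 3): e=[-2,24,-14] → ·
    (4,2)@(9, 5): e=[2,8,-2] → ·
    (3,4)@(7, 9): e=[2,0,6] → #  [on edge]
    (4,4)@(9, 9): e=[-6,24,-10] → ·
    (3,5)@(7, 11): e=[-2,8,2] → ·
    (2,7)@(5, 15): e=[-2,0,10] → ·  [on edge]
  covered (2 px):
    · · · · · ·
    · · · · # ·
    · · · · · ·
    · · · · · ·
    · · · # · ·
    · · · · · ·
    · · · · · ·
    · · · · · ·
    · · · · · ·
    · · · · · ·
T1:
  2·area = 8  (B↔C swapped to make it positive)
  edge (10, 0)→(6, 12): d=(-4,12) right/bottom  bias=-1
  edge (6, 12)→(8, 4): d=(2,-8) top-left  bias=+0
  edge (8, 4)→(10, 0): d=(2,-4) top-left  bias=+0
    (4,1)@(9, 3): e=[0,6,2] → ·  [on edge]
    (3,4)@(7, 9): e=[0,2,6] → ·  [on edge]
    (2,7)@(5, 15): e=[0,-2,10] → ·  [on edge]
  covered (0 px):
    · · · · · ·
    · · · · · ·
    · · · · · ·
    · · · · · ·
    · · · · · ·
    · · · · · ·
    · · · · · ·
    · · · · · ·
    · · · · · ·
    · · · · · ·
T2:
  2·area = 24
  edge (8, 14)→(8, 18): d=(0,4) right/bottom  bias=-1
  edge (8, 18)→(2, 1): d=(-6,-17) top-left  bias=+0
  edge (2, 1)→(8, 14): d=(6,13) right/bottom  bias=-1
    (2,4)@(5, 9): e=[12,3,9] → #
    (3,4)@(7, 9): e=[4,37,-17] → ·
    (2,5)@(5, 11): e=[12,-9,21] → ·
    (3,6)@(7, 13): e=[4,13,7] → #
    (4,6)@(9, 13): e=[-4,47,-19] → ·
    (3,7)@(7, 15): e=[4,1,19] → #
    (4,7)@(9, 15): e=[-4,35,-7] → ·
    (3,8)@(7, 17): e=[4,-11,31] → ·
  covered (3 px):
    · · · · · ·
    · · · · · ·
    · · · · · ·
    · · · · · ·
    · · # · · ·
    · · · · · ·
    · · · # · ·
    · · · # · ·
    · · · · · ·
    · · · · · ·
T3:
  2·area = 4
  edge (4, 7)→(4, 5): d=(0,-2) top-left  bias=+0
  edge (4, 5)→(6, 18): d=(2,13) right/bottom  bias=-1
  edge (6, 18)→(4, 7): d=(-2,-11) top-left  bias=+0
  covered (0 px):
    · · · · · ·
    · · · · · ·
    · · · · · ·
    · · · · · ·
    · · · · · ·
    · · · · · ·
    · · · · · ·
    · · · · · ·
    · · · · · ·
    · · · · · ·

Answer: 5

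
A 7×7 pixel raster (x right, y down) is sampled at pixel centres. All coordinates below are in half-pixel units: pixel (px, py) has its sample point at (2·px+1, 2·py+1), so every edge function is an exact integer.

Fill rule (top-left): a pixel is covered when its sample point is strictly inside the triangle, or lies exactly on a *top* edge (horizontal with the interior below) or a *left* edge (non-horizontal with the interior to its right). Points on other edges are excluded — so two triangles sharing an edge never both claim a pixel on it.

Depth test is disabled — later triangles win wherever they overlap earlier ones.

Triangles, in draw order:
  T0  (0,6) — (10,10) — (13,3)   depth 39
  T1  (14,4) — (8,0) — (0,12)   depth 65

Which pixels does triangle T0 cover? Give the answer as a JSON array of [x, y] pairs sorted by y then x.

T0:
  2·area = 82  (B↔C swapped to make it positive)
  edge (0, 6)→(13, 3): d=(13,-3) top-left  bias=+0
  edge (13, 3)→(10, 10): d=(-3,7) right/bottom  bias=-1
  edge (10, 10)→(0, 6): d=(-10,-4) top-left  bias=+0
    (6,1)@(13, 3): e=[0,0,82] → .  [on edge]
    (2,2)@(5, 5): e=[2,50,30] → X
    (3,2)@(7, 5): e=[8,36,38] → X
    (4,2)@(9, 5): e=[14,22,46] → X
    (5,2)@(11, 5): e=[20,8,54] → X
    (6,2)@(13, 5): e=[26,-6,62] → .
    (1,3)@(3, 7): e=[22,58,2] → X
    (6,3)@(13, 7): e=[52,-12,42] → .
    (1,4)@(3, 9): e=[48,52,-18] → .
    (2,4)@(5, 9): e=[54,38,-10] → .
    (3,4)@(7, 9): e=[60,24,-2] → .
    (4,4)@(9, 9): e=[66,10,6] → X
  covered (10 px):
    . . . . . . .
    . . . . . . .
    . . X X X X .
    . X X X X X .
    . . . . X . .
    . . . . . . .
    . . . . . . .
T1:
  2·area = 104  (B↔C swapped to make it positive)
  edge (14, 4)→(0, 12): d=(-14,8) right/bottom  bias=-1
  edge (0, 12)→(8, 0): d=(8,-12) top-left  bias=+0
  edge (8, 0)→(14, 4): d=(6,4) right/bottom  bias=-1
    (4,0)@(9, 1): e=[82,20,2] → X
    (5,0)@(11, 1): e=[66,44,-6] → .
    (3,1)@(7, 3): e=[70,12,22] → X
    (5,1)@(11, 3): e=[38,60,6] → X
    (6,1)@(13, 3): e=[22,84,-2] → .
    (2,2)@(5, 5): e=[58,4,42] → X
    (6,2)@(13, 5): e=[-6,100,10] → .
    (2,3)@(5, 7): e=[30,20,54] → X
    (4,3)@(9, 7): e=[-2,68,38] → .
    (5,3)@(11, 7): e=[-18,92,30] → .
    (1,4)@(3, 9): e=[18,12,74] → X
    (3,4)@(7, 9): e=[-14,60,58] → .
  covered (13 px):
    . . . . X . .
    . . . X X X .
    . . X X X X .
    . . X X . . .
    . X X . . . .
    X . . . . . .
    . . . . . . .

Answer: [[2,2],[3,2],[4,2],[5,2],[1,3],[2,3],[3,3],[4,3],[5,3],[4,4]]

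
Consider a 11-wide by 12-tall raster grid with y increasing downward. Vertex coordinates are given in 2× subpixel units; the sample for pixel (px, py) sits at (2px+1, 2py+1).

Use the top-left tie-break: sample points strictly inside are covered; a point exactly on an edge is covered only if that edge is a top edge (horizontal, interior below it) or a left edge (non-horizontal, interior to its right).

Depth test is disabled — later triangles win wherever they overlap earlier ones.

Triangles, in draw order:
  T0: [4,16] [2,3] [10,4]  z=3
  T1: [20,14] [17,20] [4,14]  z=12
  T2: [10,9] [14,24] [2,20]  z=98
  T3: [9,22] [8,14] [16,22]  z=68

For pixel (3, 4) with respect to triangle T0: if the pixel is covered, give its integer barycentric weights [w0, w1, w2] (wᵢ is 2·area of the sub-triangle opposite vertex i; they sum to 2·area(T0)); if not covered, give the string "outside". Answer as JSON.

T0:
  2·area = 102
  edge (4, 16)→(2, 3): d=(-2,-13) top-left  bias=+0
  edge (2, 3)→(10, 4): d=(8,1) right/bottom  bias=-1
  edge (10, 4)→(4, 16): d=(-6,12) right/bottom  bias=-1
    (1,2)@(3, 5): e=[9,15,78] → █
    (2,2)@(5, 5): e=[35,13,54] → █
    (3,2)@(7, 5): e=[61,11,30] → █
    (4,2)@(9, 5): e=[87,9,6] → █
    (5,2)@(11, 5): e=[113,7,-18] → ·
    (1,3)@(3, 7): e=[5,31,66] → █
    (4,3)@(9, 7): e=[83,25,-6] → ·
    (1,4)@(3, 9): e=[1,47,54] → █
    (4,4)@(9, 9): e=[79,41,-18] → ·
    (1,5)@(3, 11): e=[-3,63,42] → ·
    (2,5)@(5, 11): e=[23,61,18] → █
    (3,5)@(7, 11): e=[49,59,-6] → ·
  covered (12 px):
    · · · · · · · · · · ·
    · · · · · · · · · · ·
    · █ █ █ █ · · · · · ·
    · █ █ █ · · · · · · ·
    · █ █ █ · · · · · · ·
    · · █ · · · · · · · ·
    · · █ · · · · · · · ·
    · · · · · · · · · · ·
    · · · · · · · · · · ·
    · · · · · · · · · · ·
    · · · · · · · · · · ·
    · · · · · · · · · · ·
T1:
  2·area = 96
  edge (20, 14)→(17, 20): d=(-3,6) right/bottom  bias=-1
  edge (17, 20)→(4, 14): d=(-13,-6) top-left  bias=+0
  edge (4, 14)→(20, 14): d=(16,0) top-left  bias=+0
    (3,7)@(7, 15): e=[75,5,16] → █
    (4,7)@(9, 15): e=[63,17,16] → █
    (5,7)@(11, 15): e=[51,29,16] → █
    (6,7)@(13, 15): e=[39,41,16] → █
    (7,7)@(15, 15): e=[27,53,16] → █
    (8,7)@(17, 15): e=[15,65,16] → █
    (9,7)@(19, 15): e=[3,77,16] → █
    (10,7)@(21, 15): e=[-9,89,16] → ·
    (3,8)@(7, 17): e=[69,-21,48] → ·
    (4,8)@(9, 17): e=[57,-9,48] → ·
    (5,8)@(11, 17): e=[45,3,48] → █
    (9,8)@(19, 17): e=[-3,51,48] → ·
  covered (13 px):
    · · · · · · · · · · ·
    · · · · · · · · · · ·
    · · · · · · · · · · ·
    · · · · · · · · · · ·
    · · · · · · · · · · ·
    · · · · · · · · · · ·
    · · · · · · · · · · ·
    · · · █ █ █ █ █ █ █ ·
    · · · · · █ █ █ █ · ·
    · · · · · · · █ █ · ·
    · · · · · · · · · · ·
    · · · · · · · · · · ·
T2:
  2·area = 164
  edge (10, 9)→(14, 24): d=(4,15) right/bottom  bias=-1
  edge (14, 24)→(2, 20): d=(-12,-4) top-left  bias=+0
  edge (2, 20)→(10, 9): d=(8,-11) top-left  bias=+0
    (4,5)@(9, 11): e=[23,136,5] → █
    (5,5)@(11, 11): e=[-7,144,27] → ·
    (4,6)@(9, 13): e=[31,112,21] → █
    (5,6)@(11, 13): e=[1,120,43] → █
    (6,6)@(13, 13): e=[-29,128,65] → ·
    (3,7)@(7, 15): e=[69,80,15] → █
    (6,7)@(13, 15): e=[-21,104,81] → ·
    (2,8)@(5, 17): e=[107,48,9] → █
    (6,8)@(13, 17): e=[-13,80,97] → ·
    (1,9)@(3, 19): e=[145,16,3] → █
    (6,9)@(13, 19): e=[-5,56,113] → ·
    (1,10)@(3, 21): e=[153,-8,19] → ·
    (2,10)@(5, 21): e=[123,0,41] → █  [on edge]
    (5,11)@(11, 23): e=[41,0,123] → █  [on edge]
  covered (22 px):
    · · · · · · · · · · ·
    · · · · · · · · · · ·
    · · · · · · · · · · ·
    · · · · · · · · · · ·
    · · · · · · · · · · ·
    · · · · █ · · · · · ·
    · · · · █ █ · · · · ·
    · · · █ █ █ · · · · ·
    · · █ █ █ █ · · · · ·
    · █ █ █ █ █ · · · · ·
    · · █ █ █ █ █ · · · ·
    · · · · · █ █ · · · ·
T3:
  2·area = 56
  edge (9, 22)→(8, 14): d=(-1,-8) top-left  bias=+0
  edge (8, 14)→(16, 22): d=(8,8) right/bottom  bias=-1
  edge (16, 22)→(9, 22): d=(-7,0) right/bottom  bias=-1
    (0,3)@(1, 7): e=[-49,0,105] → ·  [on edge]
    (1,4)@(3, 9): e=[-35,0,91] → ·  [on edge]
    (2,5)@(5, 11): e=[-21,0,77] → ·  [on edge]
    (3,6)@(7, 13): e=[-7,0,63] → ·  [on edge]
    (4,7)@(9, 15): e=[7,0,49] → ·  [on edge]
    (4,8)@(9, 17): e=[5,16,35] → █
    (5,8)@(11, 17): e=[21,0,35] → ·  [on edge]
    (4,9)@(9, 19): e=[3,32,21] → █
    (5,9)@(11, 19): e=[19,16,21] → █
    (6,9)@(13, 19): e=[35,0,21] → ·  [on edge]
    (4,10)@(9, 21): e=[1,48,7] → █
    (6,10)@(13, 21): e=[33,16,7] → █
    (7,10)@(15, 21): e=[49,0,7] → ·  [on edge]
    (8,11)@(17, 23): e=[63,0,-7] → ·  [on edge]
  covered (6 px):
    · · · · · · · · · · ·
    · · · · · · · · · · ·
    · · · · · · · · · · ·
    · · · · · · · · · · ·
    · · · · · · · · · · ·
    · · · · · · · · · · ·
    · · · · · · · · · · ·
    · · · · · · · · · · ·
    · · · · █ · · · · · ·
    · · · · █ █ · · · · ·
    · · · · █ █ █ · · · ·
    · · · · · · · · · · ·

Result: [43,6,53]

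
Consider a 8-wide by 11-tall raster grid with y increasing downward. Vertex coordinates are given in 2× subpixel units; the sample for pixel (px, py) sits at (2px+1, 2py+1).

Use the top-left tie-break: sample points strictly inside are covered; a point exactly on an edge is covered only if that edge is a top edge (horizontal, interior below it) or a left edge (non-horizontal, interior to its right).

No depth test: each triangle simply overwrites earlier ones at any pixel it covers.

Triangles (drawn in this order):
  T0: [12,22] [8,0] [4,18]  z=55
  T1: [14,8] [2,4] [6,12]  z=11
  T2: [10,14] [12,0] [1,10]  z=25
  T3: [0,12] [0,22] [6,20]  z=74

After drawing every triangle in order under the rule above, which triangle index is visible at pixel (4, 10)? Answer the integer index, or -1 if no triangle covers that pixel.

T0:
  2·area = 160  (B↔C swapped to make it positive)
  edge (12, 22)→(4, 18): d=(-8,-4) top-left  bias=+0
  edge (4, 18)→(8, 0): d=(4,-18) top-left  bias=+0
  edge (8, 0)→(12, 22): d=(4,22) right/bottom  bias=-1
    (3,2)@(7, 5): e=[116,2,42] → █
    (4,2)@(9, 5): e=[124,38,-2] → ·
    (3,3)@(7, 7): e=[100,10,50] → █
    (4,3)@(9, 7): e=[108,46,6] → █
    (5,3)@(11, 7): e=[116,82,-38] → ·
    (3,4)@(7, 9): e=[84,18,58] → █
    (5,4)@(11, 9): e=[100,90,-30] → ·
    (3,5)@(7, 11): e=[68,26,66] → █
    (5,5)@(11, 11): e=[84,98,-22] → ·
    (3,6)@(7, 13): e=[52,34,74] → █
    (5,6)@(11, 13): e=[68,106,-14] → ·
    (2,7)@(5, 15): e=[28,6,126] → █
  covered (20 px):
    · · · · · · · ·
    · · · · · · · ·
    · · · █ · · · ·
    · · · █ █ · · ·
    · · · █ █ · · ·
    · · · █ █ · · ·
    · · · █ █ · · ·
    · · █ █ █ · · ·
    · · █ █ █ █ · ·
    · · · █ █ █ · ·
    · · · · · █ · ·
T1:
  2·area = 80  (B↔C swapped to make it positive)
  edge (14, 8)→(6, 12): d=(-8,4) right/bottom  bias=-1
  edge (6, 12)→(2, 4): d=(-4,-8) top-left  bias=+0
  edge (2, 4)→(14, 8): d=(12,4) right/bottom  bias=-1
    (1,2)@(3, 5): e=[68,4,8] → █
    (2,2)@(5, 5): e=[60,20,0] → ·  [on edge]
    (1,3)@(3, 7): e=[52,-4,32] → ·
    (2,3)@(5, 7): e=[44,12,24] → █
    (3,3)@(7, 7): e=[36,28,16] → █
    (4,3)@(9, 7): e=[28,44,8] → █
    (5,3)@(11, 7): e=[20,60,0] → ·  [on edge]
    (2,4)@(5, 9): e=[28,4,48] → █
    (5,4)@(11, 9): e=[4,52,24] → █
    (6,4)@(13, 9): e=[-4,68,16] → ·
    (2,5)@(5, 11): e=[12,-4,72] → ·
    (3,5)@(7, 11): e=[4,12,64] → █
  covered (9 px):
    · · · · · · · ·
    · · · · · · · ·
    · █ · · · · · ·
    · · █ █ █ · · ·
    · · █ █ █ █ · ·
    · · · █ · · · ·
    · · · · · · · ·
    · · · · · · · ·
    · · · · · · · ·
    · · · · · · · ·
    · · · · · · · ·
T2:
  2·area = 134  (B↔C swapped to make it positive)
  edge (10, 14)→(1, 10): d=(-9,-4) top-left  bias=+0
  edge (1, 10)→(12, 0): d=(11,-10) top-left  bias=+0
  edge (12, 0)→(10, 14): d=(-2,14) right/bottom  bias=-1
    (5,0)@(11, 1): e=[121,1,12] → █
    (6,0)@(13, 1): e=[129,21,-16] → ·
    (4,1)@(9, 3): e=[95,3,36] → █
    (6,1)@(13, 3): e=[111,43,-20] → ·
    (3,2)@(7, 5): e=[69,5,60] → █
    (6,2)@(13, 5): e=[93,65,-24] → ·
    (2,3)@(5, 7): e=[43,7,84] → █
    (5,3)@(11, 7): e=[67,67,0] → ·  [on edge]
    (1,4)@(3, 9): e=[17,9,108] → █
    (5,4)@(11, 9): e=[49,89,-4] → ·
    (1,5)@(3, 11): e=[-1,31,104] → ·
    (2,5)@(5, 11): e=[7,51,76] → █
    (4,10)@(9, 21): e=[-67,201,0] → ·  [on edge]
  covered (17 px):
    · · · · · █ · ·
    · · · · █ █ · ·
    · · · █ █ █ · ·
    · · █ █ █ · · ·
    · █ █ █ █ · · ·
    · · █ █ █ · · ·
    · · · · █ · · ·
    · · · · · · · ·
    · · · · · · · ·
    · · · · · · · ·
    · · · · · · · ·
T3:
  2·area = 60  (B↔C swapped to make it positive)
  edge (0, 12)→(6, 20): d=(6,8) right/bottom  bias=-1
  edge (6, 20)→(0, 22): d=(-6,2) right/bottom  bias=-1
  edge (0, 22)→(0, 12): d=(0,-10) top-left  bias=+0
    (0,7)@(1, 15): e=[10,40,10] → █
    (1,7)@(3, 15): e=[-6,36,30] → ·
    (0,8)@(1, 17): e=[22,28,10] → █
    (1,8)@(3, 17): e=[6,24,30] → █
    (2,8)@(5, 17): e=[-10,20,50] → ·
    (7,8)@(15, 17): e=[-90,0,150] → ·  [on edge]
    (0,9)@(1, 19): e=[34,16,10] → █
    (2,9)@(5, 19): e=[2,8,50] → █
    (3,9)@(7, 19): e=[-14,4,70] → ·
    (4,9)@(9, 19): e=[-30,0,90] → ·  [on edge]
    (0,10)@(1, 21): e=[46,4,10] → █
    (1,10)@(3, 21): e=[30,0,30] → ·  [on edge]
  covered (7 px):
    · · · · · · · ·
    · · · · · · · ·
    · · · · · · · ·
    · · · · · · · ·
    · · · · · · · ·
    · · · · · · · ·
    · · · · · · · ·
    █ · · · · · · ·
    █ █ · · · · · ·
    █ █ █ · · · · ·
    █ · · · · · · ·

Z-buffer (winner per pixel, '.' = empty):
  . . . . . 2 . .
  . . . . 2 2 . .
  . 1 . 2 2 2 . .
  . . 2 2 2 . . .
  . 2 2 2 2 1 . .
  . . 2 2 2 . . .
  . . . 0 2 . . .
  3 . 0 0 0 . . .
  3 3 0 0 0 0 . .
  3 3 3 0 0 0 . .
  3 . . . . 0 . .

Final: -1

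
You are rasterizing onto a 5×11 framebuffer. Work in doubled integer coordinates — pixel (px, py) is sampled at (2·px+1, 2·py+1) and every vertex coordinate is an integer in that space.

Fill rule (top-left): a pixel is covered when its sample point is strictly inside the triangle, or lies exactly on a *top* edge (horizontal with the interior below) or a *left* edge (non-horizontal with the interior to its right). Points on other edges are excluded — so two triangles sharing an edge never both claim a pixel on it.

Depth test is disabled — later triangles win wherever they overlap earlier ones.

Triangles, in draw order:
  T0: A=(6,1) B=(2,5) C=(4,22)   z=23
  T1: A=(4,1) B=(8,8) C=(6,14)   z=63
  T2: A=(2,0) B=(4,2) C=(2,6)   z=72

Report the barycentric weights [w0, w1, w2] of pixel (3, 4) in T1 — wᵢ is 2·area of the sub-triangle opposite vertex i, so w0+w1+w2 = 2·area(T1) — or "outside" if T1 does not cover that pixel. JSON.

T0:
  2·area = 76  (B↔C swapped to make it positive)
  edge (6, 1)→(4, 22): d=(-2,21) right/bottom  bias=-1
  edge (4, 22)→(2, 5): d=(-2,-17) top-left  bias=+0
  edge (2, 5)→(6, 1): d=(4,-4) top-left  bias=+0
    (2,1)@(5, 3): e=[17,55,4] → █
    (3,1)@(7, 3): e=[-25,89,12] → ·
    (1,2)@(3, 5): e=[55,17,4] → █
    (3,2)@(7, 5): e=[-29,85,20] → ·
    (1,3)@(3, 7): e=[51,13,12] → █
    (3,3)@(7, 7): e=[-33,81,28] → ·
    (1,4)@(3, 9): e=[47,9,20] → █
    (3,4)@(7, 9): e=[-37,77,36] → ·
    (1,5)@(3, 11): e=[43,5,28] → █
    (3,5)@(7, 11): e=[-41,73,44] → ·
    (1,6)@(3, 13): e=[39,1,36] → █
    (2,6)@(5, 13): e=[-3,35,44] → ·
  covered (10 px):
    · · · · ·
    · · █ · ·
    · █ █ · ·
    · █ █ · ·
    · █ █ · ·
    · █ █ · ·
    · █ · · ·
    · · · · ·
    · · · · ·
    · · · · ·
    · · · · ·
T1:
  2·area = 38
  edge (4, 1)→(8, 8): d=(4,7) right/bottom  bias=-1
  edge (8, 8)→(6, 14): d=(-2,6) right/bottom  bias=-1
  edge (6, 14)→(4, 1): d=(-2,-13) top-left  bias=+0
    (2,1)@(5, 3): e=[1,28,9] → █
    (3,1)@(7, 3): e=[-13,16,35] → ·
    (2,2)@(5, 5): e=[9,24,5] → █
    (3,2)@(7, 5): e=[-5,12,31] → ·
    (4,2)@(9, 5): e=[-19,0,57] → ·  [on edge]
    (2,3)@(5, 7): e=[17,20,1] → █
    (3,3)@(7, 7): e=[3,8,27] → █
    (4,3)@(9, 7): e=[-11,-4,53] → ·
    (2,4)@(5, 9): e=[25,16,-3] → ·
    (3,4)@(7, 9): e=[11,4,23] → █
    (4,4)@(9, 9): e=[-3,-8,49] → ·
    (3,5)@(7, 11): e=[19,0,19] → ·  [on edge]
    (2,8)@(5, 17): e=[57,0,-19] → ·  [on edge]
  covered (5 px):
    · · · · ·
    · · █ · ·
    · · █ · ·
    · · █ █ ·
    · · · █ ·
    · · · · ·
    · · · · ·
    · · · · ·
    · · · · ·
    · · · · ·
    · · · · ·
T2:
  2·area = 12
  edge (2, 0)→(4, 2): d=(2,2) right/bottom  bias=-1
  edge (4, 2)→(2, 6): d=(-2,4) right/bottom  bias=-1
  edge (2, 6)→(2, 0): d=(0,-6) top-left  bias=+0
    (1,0)@(3, 1): e=[0,6,6] → ·  [on edge]
    (1,1)@(3, 3): e=[4,2,6] → █
    (2,1)@(5, 3): e=[0,-6,18] → ·  [on edge]
    (1,2)@(3, 5): e=[8,-2,6] → ·
    (3,2)@(7, 5): e=[0,-18,30] → ·  [on edge]
    (4,3)@(9, 7): e=[0,-30,42] → ·  [on edge]
  covered (1 px):
    · · · · ·
    · █ · · ·
    · · · · ·
    · · · · ·
    · · · · ·
    · · · · ·
    · · · · ·
    · · · · ·
    · · · · ·
    · · · · ·
    · · · · ·

Answer: [4,23,11]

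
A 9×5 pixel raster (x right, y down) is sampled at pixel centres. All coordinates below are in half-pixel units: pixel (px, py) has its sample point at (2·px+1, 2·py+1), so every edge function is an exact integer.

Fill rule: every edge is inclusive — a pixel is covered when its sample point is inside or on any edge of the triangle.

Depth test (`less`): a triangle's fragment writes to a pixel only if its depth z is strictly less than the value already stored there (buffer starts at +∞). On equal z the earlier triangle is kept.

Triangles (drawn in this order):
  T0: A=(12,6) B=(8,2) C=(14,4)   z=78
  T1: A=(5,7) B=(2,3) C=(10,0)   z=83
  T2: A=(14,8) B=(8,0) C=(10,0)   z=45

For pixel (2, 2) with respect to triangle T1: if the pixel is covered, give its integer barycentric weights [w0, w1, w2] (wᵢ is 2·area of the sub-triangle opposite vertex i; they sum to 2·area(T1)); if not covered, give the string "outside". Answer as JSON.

T0:
  2·area = 16
  edge (12, 6)→(8, 2): d=(-4,-4) inclusive
  edge (8, 2)→(14, 4): d=(6,2) inclusive
  edge (14, 4)→(12, 6): d=(-2,2) inclusive
    (2,0)@(5, 1): e=[-8,0,24] → ·  [on edge]
    (3,0)@(7, 1): e=[0,-4,20] → ·  [on edge]
    (8,0)@(17, 1): e=[40,-24,0] → ·  [on edge]
    (4,1)@(9, 3): e=[0,4,12] → █  [on edge]
    (5,1)@(11, 3): e=[8,0,8] → █  [on edge]
    (6,1)@(13, 3): e=[16,-4,4] → ·
    (7,1)@(15, 3): e=[24,-8,0] → ·  [on edge]
    (4,2)@(9, 5): e=[-8,16,8] → ·
    (5,2)@(11, 5): e=[0,12,4] → █  [on edge]
    (6,2)@(13, 5): e=[8,8,0] → █  [on edge]
    (7,2)@(15, 5): e=[16,4,-4] → ·
    (8,2)@(17, 5): e=[24,0,-8] → ·  [on edge]
    (5,3)@(11, 7): e=[-8,24,0] → ·  [on edge]
    (6,3)@(13, 7): e=[0,20,-4] → ·  [on edge]
    (4,4)@(9, 9): e=[-24,40,0] → ·  [on edge]
    (7,4)@(15, 9): e=[0,28,-12] → ·  [on edge]
  covered (4 px):
    · · · · · · · · ·
    · · · · █ █ · · ·
    · · · · · █ █ · ·
    · · · · · · · · ·
    · · · · · · · · ·
T1:
  2·area = 41
  edge (5, 7)→(2, 3): d=(-3,-4) inclusive
  edge (2, 3)→(10, 0): d=(8,-3) inclusive
  edge (10, 0)→(5, 7): d=(-5,7) inclusive
    (4,0)@(9, 1): e=[34,5,2] → █
    (5,0)@(11, 1): e=[42,11,-12] → ·
    (1,1)@(3, 3): e=[4,3,34] → █
    (2,1)@(5, 3): e=[12,9,20] → █
    (3,1)@(7, 3): e=[20,15,6] → █
    (4,1)@(9, 3): e=[28,21,-8] → ·
    (1,2)@(3, 5): e=[-2,19,24] → ·
    (2,2)@(5, 5): e=[6,25,10] → █
    (3,2)@(7, 5): e=[14,31,-4] → ·
    (2,3)@(5, 7): e=[0,41,0] → █  [on edge]
    (3,3)@(7, 7): e=[8,47,-14] → ·
    (2,4)@(5, 9): e=[-6,57,-10] → ·
  covered (6 px):
    · · · · █ · · · ·
    · █ █ █ · · · · ·
    · · █ · · · · · ·
    · · █ · · · · · ·
    · · · · · · · · ·
T2:
  2·area = 16
  edge (14, 8)→(8, 0): d=(-6,-8) inclusive
  edge (8, 0)→(10, 0): d=(2,0) inclusive
  edge (10, 0)→(14, 8): d=(4,8) inclusive
    (4,0)@(9, 1): e=[2,2,12] → █
    (5,0)@(11, 1): e=[18,2,-4] → ·
    (4,1)@(9, 3): e=[-10,6,20] → ·
    (5,1)@(11, 3): e=[6,6,4] → █
    (6,1)@(13, 3): e=[22,6,-12] → ·
    (5,2)@(11, 5): e=[-6,10,12] → ·
  covered (2 px):
    · · · · █ · · · ·
    · · · · · █ · · ·
    · · · · · · · · ·
    · · · · · · · · ·
    · · · · · · · · ·

Final: [25,10,6]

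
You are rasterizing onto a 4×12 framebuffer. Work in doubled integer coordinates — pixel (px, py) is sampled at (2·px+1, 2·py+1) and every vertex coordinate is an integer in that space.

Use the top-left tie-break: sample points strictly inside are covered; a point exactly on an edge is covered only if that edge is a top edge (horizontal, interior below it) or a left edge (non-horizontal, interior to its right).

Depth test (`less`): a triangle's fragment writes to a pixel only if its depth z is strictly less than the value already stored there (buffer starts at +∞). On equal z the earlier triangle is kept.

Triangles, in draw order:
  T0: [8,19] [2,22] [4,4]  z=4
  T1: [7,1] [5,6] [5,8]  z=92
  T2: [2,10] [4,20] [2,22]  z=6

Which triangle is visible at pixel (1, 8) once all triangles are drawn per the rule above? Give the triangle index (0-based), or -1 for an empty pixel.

T0:
  2·area = 102
  edge (8, 19)→(2, 22): d=(-6,3) right/bottom  bias=-1
  edge (2, 22)→(4, 4): d=(2,-18) top-left  bias=+0
  edge (4, 4)→(8, 19): d=(4,15) right/bottom  bias=-1
    (2,4)@(5, 9): e=[69,28,5] → #
    (3,4)@(7, 9): e=[63,64,-25] → ·
    (2,5)@(5, 11): e=[57,32,13] → #
    (3,5)@(7, 11): e=[51,68,-17] → ·
    (1,6)@(3, 13): e=[51,0,51] → #  [on edge]
    (3,6)@(7, 13): e=[39,72,-9] → ·
    (1,7)@(3, 15): e=[39,4,59] → #
    (3,7)@(7, 15): e=[27,76,-1] → ·
    (1,8)@(3, 17): e=[27,8,67] → #
    (3,8)@(7, 17): e=[15,80,7] → #
    (1,9)@(3, 19): e=[15,12,75] → #
    (1,10)@(3, 21): e=[3,16,83] → #
  covered (13 px):
    · · · ·
    · · · ·
    · · · ·
    · · · ·
    · · # ·
    · · # ·
    · # # ·
    · # # ·
    · # # #
    · # # #
    · # · ·
    · · · ·
T1:
  2·area = 4  (B↔C swapped to make it positive)
  edge (7, 1)→(5, 8): d=(-2,7) right/bottom  bias=-1
  edge (5, 8)→(5, 6): d=(0,-2) top-left  bias=+0
  edge (5, 6)→(7, 1): d=(2,-5) top-left  bias=+0
    (2,0)@(5, 1): e=[14,0,-10] → ·  [on edge]
    (3,0)@(7, 1): e=[0,4,0] → ·  [on edge]
    (2,1)@(5, 3): e=[10,0,-6] → ·  [on edge]
    (2,2)@(5, 5): e=[6,0,-2] → ·  [on edge]
    (2,3)@(5, 7): e=[2,0,2] → #  [on edge]
    (3,3)@(7, 7): e=[-12,4,12] → ·
    (2,4)@(5, 9): e=[-2,0,6] → ·  [on edge]
    (1,5)@(3, 11): e=[8,-4,0] → ·  [on edge]
    (2,5)@(5, 11): e=[-6,0,10] → ·  [on edge]
    (2,6)@(5, 13): e=[-10,0,14] → ·  [on edge]
    (1,7)@(3, 15): e=[0,-4,8] → ·  [on edge]
    (2,7)@(5, 15): e=[-14,0,18] → ·  [on edge]
    (2,8)@(5, 17): e=[-18,0,22] → ·  [on edge]
    (2,9)@(5, 19): e=[-22,0,26] → ·  [on edge]
    (2,10)@(5, 21): e=[-26,0,30] → ·  [on edge]
    (2,11)@(5, 23): e=[-30,0,34] → ·  [on edge]
  covered (1 px):
    · · · ·
    · · · ·
    · · · ·
    · · # ·
    · · · ·
    · · · ·
    · · · ·
    · · · ·
    · · · ·
    · · · ·
    · · · ·
    · · · ·
T2:
  2·area = 24
  edge (2, 10)→(4, 20): d=(2,10) right/bottom  bias=-1
  edge (4, 20)→(2, 22): d=(-2,2) right/bottom  bias=-1
  edge (2, 22)→(2, 10): d=(0,-12) top-left  bias=+0
    (0,2)@(1, 5): e=[0,36,-12] → ·  [on edge]
    (1,7)@(3, 15): e=[0,12,12] → ·  [on edge]
    (1,8)@(3, 17): e=[4,8,12] → #
    (2,8)@(5, 17): e=[-16,4,36] → ·
    (3,8)@(7, 17): e=[-36,0,60] → ·  [on edge]
    (1,9)@(3, 19): e=[8,4,12] → #
    (2,9)@(5, 19): e=[-12,0,36] → ·  [on edge]
    (1,10)@(3, 21): e=[12,0,12] → ·  [on edge]
    (0,11)@(1, 23): e=[36,0,-12] → ·  [on edge]
  covered (2 px):
    · · · ·
    · · · ·
    · · · ·
    · · · ·
    · · · ·
    · · · ·
    · · · ·
    · · · ·
    · # · ·
    · # · ·
    · · · ·
    · · · ·

Z-buffer (winner per pixel, '.' = empty):
  . . . .
  . . . .
  . . . .
  . . 1 .
  . . 0 .
  . . 0 .
  . 0 0 .
  . 0 0 .
  . 0 0 0
  . 0 0 0
  . 0 . .
  . . . .

Final: 0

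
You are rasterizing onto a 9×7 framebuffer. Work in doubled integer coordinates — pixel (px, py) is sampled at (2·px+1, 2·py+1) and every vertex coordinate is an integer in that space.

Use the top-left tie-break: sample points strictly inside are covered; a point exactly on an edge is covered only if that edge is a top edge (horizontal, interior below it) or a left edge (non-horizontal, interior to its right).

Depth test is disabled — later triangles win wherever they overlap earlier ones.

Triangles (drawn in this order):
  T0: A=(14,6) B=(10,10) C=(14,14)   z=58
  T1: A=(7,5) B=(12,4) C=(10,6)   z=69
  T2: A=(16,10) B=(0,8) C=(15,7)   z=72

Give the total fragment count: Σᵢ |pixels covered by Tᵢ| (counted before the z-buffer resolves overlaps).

T0:
  2·area = 32  (B↔C swapped to make it positive)
  edge (14, 6)→(14, 14): d=(0,8) right/bottom  bias=-1
  edge (14, 14)→(10, 10): d=(-4,-4) top-left  bias=+0
  edge (10, 10)→(14, 6): d=(4,-4) top-left  bias=+0
    (0,0)@(1, 1): e=[104,0,-72] → .  [on edge]
    (1,1)@(3, 3): e=[88,0,-56] → .  [on edge]
    (8,1)@(17, 3): e=[-24,56,0] → .  [on edge]
    (2,2)@(5, 5): e=[72,0,-40] → .  [on edge]
    (7,2)@(15, 5): e=[-8,40,0] → .  [on edge]
    (3,3)@(7, 7): e=[56,0,-24] → .  [on edge]
    (6,3)@(13, 7): e=[8,24,0] → X  [on edge]
    (7,3)@(15, 7): e=[-8,32,8] → .
    (4,4)@(9, 9): e=[40,0,-8] → .  [on edge]
    (5,4)@(11, 9): e=[24,8,0] → X  [on edge]
    (7,4)@(15, 9): e=[-8,24,16] → .
    (4,5)@(9, 11): e=[40,-8,0] → .  [on edge]
    (5,5)@(11, 11): e=[24,0,8] → X  [on edge]
    (3,6)@(7, 13): e=[56,-24,0] → .  [on edge]
    (6,6)@(13, 13): e=[8,0,24] → X  [on edge]
  covered (6 px):
    . . . . . . . . .
    . . . . . . . . .
    . . . . . . . . .
    . . . . . . X . .
    . . . . . X X . .
    . . . . . X X . .
    . . . . . . X . .
T1:
  2·area = 8
  edge (7, 5)→(12, 4): d=(5,-1) top-left  bias=+0
  edge (12, 4)→(10, 6): d=(-2,2) right/bottom  bias=-1
  edge (10, 6)→(7, 5): d=(-3,-1) top-left  bias=+0
    (7,0)@(15, 1): e=[-12,0,20] → .  [on edge]
    (0,1)@(1, 3): e=[-16,24,0] → .  [on edge]
    (6,1)@(13, 3): e=[-4,0,12] → .  [on edge]
    (8,1)@(17, 3): e=[0,-8,16] → .  [on edge]
    (3,2)@(7, 5): e=[0,8,0] → X  [on edge]
    (4,2)@(9, 5): e=[2,4,2] → X
    (5,2)@(11, 5): e=[4,0,4] → .  [on edge]
    (3,3)@(7, 7): e=[10,4,-6] → .
    (4,3)@(9, 7): e=[12,0,-4] → .  [on edge]
    (6,3)@(13, 7): e=[16,-8,0] → .  [on edge]
    (3,4)@(7, 9): e=[20,0,-12] → .  [on edge]
    (2,5)@(5, 11): e=[28,0,-20] → .  [on edge]
    (1,6)@(3, 13): e=[36,0,-28] → .  [on edge]
  covered (2 px):
    . . . . . . . . .
    . . . . . . . . .
    . . . X X . . . .
    . . . . . . . . .
    . . . . . . . . .
    . . . . . . . . .
    . . . . . . . . .
T2:
  2·area = 46
  edge (16, 10)→(0, 8): d=(-16,-2) top-left  bias=+0
  edge (0, 8)→(15, 7): d=(15,-1) top-left  bias=+0
  edge (15, 7)→(16, 10): d=(1,3) right/bottom  bias=-1
    (6,0)@(13, 1): e=[138,-92,0] → .  [on edge]
    (7,3)@(15, 7): e=[46,0,0] → .  [on edge]
    (4,4)@(9, 9): e=[2,24,20] → X
    (5,4)@(11, 9): e=[6,26,14] → X
    (6,4)@(13, 9): e=[10,28,8] → X
    (7,4)@(15, 9): e=[14,30,2] → X
    (8,4)@(17, 9): e=[18,32,-4] → .
    (4,5)@(9, 11): e=[-30,54,22] → .
    (5,5)@(11, 11): e=[-26,56,16] → .
    (6,5)@(13, 11): e=[-22,58,10] → .
    (7,5)@(15, 11): e=[-18,60,4] → .
    (8,6)@(17, 13): e=[-46,92,0] → .  [on edge]
  covered (4 px):
    . . . . . . . . .
    . . . . . . . . .
    . . . . . . . . .
    . . . . . . . . .
    . . . . X X X X .
    . . . . . . . . .
    . . . . . . . . .

Result: 12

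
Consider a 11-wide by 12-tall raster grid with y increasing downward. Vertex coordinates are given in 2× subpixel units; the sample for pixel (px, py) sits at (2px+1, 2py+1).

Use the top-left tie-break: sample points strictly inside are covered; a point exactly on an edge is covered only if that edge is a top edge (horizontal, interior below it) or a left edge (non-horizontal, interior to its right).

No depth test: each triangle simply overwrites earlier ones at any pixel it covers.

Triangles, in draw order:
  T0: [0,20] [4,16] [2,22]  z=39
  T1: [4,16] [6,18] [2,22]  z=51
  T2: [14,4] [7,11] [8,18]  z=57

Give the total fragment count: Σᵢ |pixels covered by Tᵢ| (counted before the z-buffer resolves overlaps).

T0:
  2·area = 16
  edge (0, 20)→(4, 16): d=(4,-4) top-left  bias=+0
  edge (4, 16)→(2, 22): d=(-2,6) right/bottom  bias=-1
  edge (2, 22)→(0, 20): d=(-2,-2) top-left  bias=+0
    (4,0)@(9, 1): e=[-40,0,56] → ·  [on edge]
    (9,0)@(19, 1): e=[0,-60,76] → ·  [on edge]
    (8,1)@(17, 3): e=[0,-52,68] → ·  [on edge]
    (7,2)@(15, 5): e=[0,-44,60] → ·  [on edge]
    (3,3)@(7, 7): e=[-24,0,40] → ·  [on edge]
    (6,3)@(13, 7): e=[0,-36,52] → ·  [on edge]
    (5,4)@(11, 9): e=[0,-28,44] → ·  [on edge]
    (4,5)@(9, 11): e=[0,-20,36] → ·  [on edge]
    (2,6)@(5, 13): e=[-8,0,24] → ·  [on edge]
    (3,6)@(7, 13): e=[0,-12,28] → ·  [on edge]
    (2,7)@(5, 15): e=[0,-4,20] → ·  [on edge]
    (1,8)@(3, 17): e=[0,4,12] → █  [on edge]
    (0,9)@(1, 19): e=[0,12,4] → █  [on edge]
    (1,9)@(3, 19): e=[8,0,8] → ·  [on edge]
    (0,10)@(1, 21): e=[8,8,0] → █  [on edge]
    (1,11)@(3, 23): e=[24,-8,0] → ·  [on edge]
  covered (3 px):
    · · · · · · · · · · ·
    · · · · · · · · · · ·
    · · · · · · · · · · ·
    · · · · · · · · · · ·
    · · · · · · · · · · ·
    · · · · · · · · · · ·
    · · · · · · · · · · ·
    · · · · · · · · · · ·
    · █ · · · · · · · · ·
    █ · · · · · · · · · ·
    █ · · · · · · · · · ·
    · · · · · · · · · · ·
T1:
  2·area = 16
  edge (4, 16)→(6, 18): d=(2,2) right/bottom  bias=-1
  edge (6, 18)→(2, 22): d=(-4,4) right/bottom  bias=-1
  edge (2, 22)→(4, 16): d=(2,-6) top-left  bias=+0
    (4,0)@(9, 1): e=[-40,56,0] → ·  [on edge]
    (10,1)@(21, 3): e=[-60,0,76] → ·  [on edge]
    (9,2)@(19, 5): e=[-52,0,68] → ·  [on edge]
    (3,3)@(7, 7): e=[-24,40,0] → ·  [on edge]
    (8,3)@(17, 7): e=[-44,0,60] → ·  [on edge]
    (7,4)@(15, 9): e=[-36,0,52] → ·  [on edge]
    (6,5)@(13, 11): e=[-28,0,44] → ·  [on edge]
    (0,6)@(1, 13): e=[0,40,-24] → ·  [on edge]
    (2,6)@(5, 13): e=[-8,24,0] → ·  [on edge]
    (5,6)@(11, 13): e=[-20,0,36] → ·  [on edge]
    (1,7)@(3, 15): e=[0,24,-8] → ·  [on edge]
    (4,7)@(9, 15): e=[-12,0,28] → ·  [on edge]
    (2,8)@(5, 17): e=[0,8,8] → ·  [on edge]
    (3,8)@(7, 17): e=[-4,0,20] → ·  [on edge]
    (1,9)@(3, 19): e=[8,8,0] → █  [on edge]
    (2,9)@(5, 19): e=[4,0,12] → ·  [on edge]
    (3,9)@(7, 19): e=[0,-8,24] → ·  [on edge]
    (1,10)@(3, 21): e=[12,0,4] → ·  [on edge]
    (4,10)@(9, 21): e=[0,-24,40] → ·  [on edge]
    (0,11)@(1, 23): e=[20,0,-4] → ·  [on edge]
    (5,11)@(11, 23): e=[0,-40,56] → ·  [on edge]
  covered (1 px):
    · · · · · · · · · · ·
    · · · · · · · · · · ·
    · · · · · · · · · · ·
    · · · · · · · · · · ·
    · · · · · · · · · · ·
    · · · · · · · · · · ·
    · · · · · · · · · · ·
    · · · · · · · · · · ·
    · · · · · · · · · · ·
    · █ · · · · · · · · ·
    · · · · · · · · · · ·
    · · · · · · · · · · ·
T2:
  2·area = 56  (B↔C swapped to make it positive)
  edge (14, 4)→(8, 18): d=(-6,14) right/bottom  bias=-1
  edge (8, 18)→(7, 11): d=(-1,-7) top-left  bias=+0
  edge (7, 11)→(14, 4): d=(7,-7) top-left  bias=+0
    (8,0)@(17, 1): e=[-24,80,0] → ·  [on edge]
    (7,1)@(15, 3): e=[-8,64,0] → ·  [on edge]
    (6,2)@(13, 5): e=[8,48,0] → █  [on edge]
    (7,2)@(15, 5): e=[-20,62,14] → ·
    (5,3)@(11, 7): e=[24,32,0] → █  [on edge]
    (6,3)@(13, 7): e=[-4,46,14] → ·
    (4,4)@(9, 9): e=[40,16,0] → █  [on edge]
    (6,4)@(13, 9): e=[-16,44,28] → ·
    (3,5)@(7, 11): e=[56,0,0] → █  [on edge]
    (5,5)@(11, 11): e=[0,28,28] → ·  [on edge]
    (2,6)@(5, 13): e=[72,-16,0] → ·  [on edge]
    (3,6)@(7, 13): e=[44,-2,14] → ·
    (1,7)@(3, 15): e=[88,-32,0] → ·  [on edge]
    (0,8)@(1, 17): e=[104,-48,0] → ·  [on edge]
  covered (8 px):
    · · · · · · · · · · ·
    · · · · · · · · · · ·
    · · · · · · █ · · · ·
    · · · · · █ · · · · ·
    · · · · █ █ · · · · ·
    · · · █ █ · · · · · ·
    · · · · █ · · · · · ·
    · · · · █ · · · · · ·
    · · · · · · · · · · ·
    · · · · · · · · · · ·
    · · · · · · · · · · ·
    · · · · · · · · · · ·

Result: 12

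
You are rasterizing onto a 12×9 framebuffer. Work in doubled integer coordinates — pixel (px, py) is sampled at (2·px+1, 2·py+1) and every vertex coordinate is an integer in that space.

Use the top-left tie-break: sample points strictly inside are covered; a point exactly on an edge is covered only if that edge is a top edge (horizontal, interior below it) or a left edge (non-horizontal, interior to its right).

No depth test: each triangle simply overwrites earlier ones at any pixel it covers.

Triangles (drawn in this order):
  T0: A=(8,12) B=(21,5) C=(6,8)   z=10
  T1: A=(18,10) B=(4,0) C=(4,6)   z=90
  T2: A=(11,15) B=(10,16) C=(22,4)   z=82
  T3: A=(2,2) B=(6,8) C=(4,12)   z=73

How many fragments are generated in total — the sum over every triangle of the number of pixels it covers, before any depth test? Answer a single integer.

T0:
  2·area = 66  (B↔C swapped to make it positive)
  edge (8, 12)→(6, 8): d=(-2,-4) top-left  bias=+0
  edge (6, 8)→(21, 5): d=(15,-3) top-left  bias=+0
  edge (21, 5)→(8, 12): d=(-13,7) right/bottom  bias=-1
    (10,2)@(21, 5): e=[66,0,0] → .  [on edge]
    (5,3)@(11, 7): e=[22,0,44] → X  [on edge]
    (6,3)@(13, 7): e=[30,6,30] → X
    (7,3)@(15, 7): e=[38,12,16] → X
    (8,3)@(17, 7): e=[46,18,2] → X
    (9,3)@(19, 7): e=[54,24,-12] → .
    (0,4)@(1, 9): e=[-22,0,88] → .  [on edge]
    (3,4)@(7, 9): e=[2,18,46] → X
    (4,4)@(9, 9): e=[10,24,32] → X
    (7,4)@(15, 9): e=[34,42,-10] → .
    (8,4)@(17, 9): e=[42,48,-24] → .
    (3,5)@(7, 11): e=[-2,48,20] → .
  covered (9 px):
    . . . . . . . . . . . .
    . . . . . . . . . . . .
    . . . . . . . . . . . .
    . . . . . X X X X . . .
    . . . X X X X . . . . .
    . . . . X . . . . . . .
    . . . . . . . . . . . .
    . . . . . . . . . . . .
    . . . . . . . . . . . .
T1:
  2·area = 84  (B↔C swapped to make it positive)
  edge (18, 10)→(4, 6): d=(-14,-4) top-left  bias=+0
  edge (4, 6)→(4, 0): d=(0,-6) top-left  bias=+0
  edge (4, 0)→(18, 10): d=(14,10) right/bottom  bias=-1
    (2,0)@(5, 1): e=[74,6,4] → X
    (3,0)@(7, 1): e=[82,18,-16] → .
    (2,1)@(5, 3): e=[46,6,32] → X
    (3,1)@(7, 3): e=[54,18,12] → X
    (4,1)@(9, 3): e=[62,30,-8] → .
    (2,2)@(5, 5): e=[18,6,60] → X
    (4,2)@(9, 5): e=[34,30,20] → X
    (5,2)@(11, 5): e=[42,42,0] → .  [on edge]
    (2,3)@(5, 7): e=[-10,6,88] → .
    (3,3)@(7, 7): e=[-2,18,68] → .
    (4,3)@(9, 7): e=[6,30,48] → X
    (5,3)@(11, 7): e=[14,42,28] → X
  covered (10 px):
    . . X . . . . . . . . .
    . . X X . . . . . . . .
    . . X X X . . . . . . .
    . . . . X X X . . . . .
    . . . . . . . X . . . .
    . . . . . . . . . . . .
    . . . . . . . . . . . .
    . . . . . . . . . . . .
    . . . . . . . . . . . .
T2:
  degenerate (2·area = 0) — covers nothing
T3:
  2·area = 28
  edge (2, 2)→(6, 8): d=(4,6) right/bottom  bias=-1
  edge (6, 8)→(4, 12): d=(-2,4) right/bottom  bias=-1
  edge (4, 12)→(2, 2): d=(-2,-10) top-left  bias=+0
    (1,2)@(3, 5): e=[6,18,4] → X
    (2,2)@(5, 5): e=[-6,10,24] → .
    (1,3)@(3, 7): e=[14,14,0] → X  [on edge]
    (2,3)@(5, 7): e=[2,6,20] → X
    (3,3)@(7, 7): e=[-10,-2,40] → .
    (1,4)@(3, 9): e=[22,10,-4] → .
    (2,4)@(5, 9): e=[10,2,16] → X
    (3,4)@(7, 9): e=[-2,-6,36] → .
    (2,5)@(5, 11): e=[18,-2,12] → .
    (2,8)@(5, 17): e=[42,-14,0] → .  [on edge]
  covered (4 px):
    . . . . . . . . . . . .
    . . . . . . . . . . . .
    . X . . . . . . . . . .
    . X X . . . . . . . . .
    . . X . . . . . . . . .
    . . . . . . . . . . . .
    . . . . . . . . . . . .
    . . . . . . . . . . . .
    . . . . . . . . . . . .

Answer: 23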